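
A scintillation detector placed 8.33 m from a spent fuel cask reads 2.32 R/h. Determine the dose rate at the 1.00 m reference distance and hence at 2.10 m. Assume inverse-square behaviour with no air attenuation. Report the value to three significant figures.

161 R/h; 36.5 R/h

Since intensity falls as 1/r²,
At 1.00 m: 2.32 × (8.33/1.00)² = 2.32 × 69.39 = 161.0 R/h
At 2.10 m: 161.0 × (1.00/2.10)² = 161.0 × 0.2268 = 36.51 R/h.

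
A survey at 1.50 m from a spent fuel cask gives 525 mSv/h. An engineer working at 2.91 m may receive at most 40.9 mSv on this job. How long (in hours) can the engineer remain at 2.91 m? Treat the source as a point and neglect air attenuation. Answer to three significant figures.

0.293 h

Since intensity falls as 1/r², rate at 2.91 m:
525 × (1.50/2.91)² = 525 × 0.2657 = 139.5 mSv/h.
Stay time = 40.9 mSv ÷ 139.5 mSv/h = 0.2932 h.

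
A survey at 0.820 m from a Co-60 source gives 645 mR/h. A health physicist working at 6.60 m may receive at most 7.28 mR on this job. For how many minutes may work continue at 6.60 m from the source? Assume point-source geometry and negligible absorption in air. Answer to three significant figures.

43.9 min

By the inverse-square law, rate at 6.60 m:
645 × (0.820/6.60)² = 645 × 0.01544 = 9.959 mR/h.
Stay time = 7.28 mR ÷ 9.959 mR/h = 0.7310 h = 43.86 min.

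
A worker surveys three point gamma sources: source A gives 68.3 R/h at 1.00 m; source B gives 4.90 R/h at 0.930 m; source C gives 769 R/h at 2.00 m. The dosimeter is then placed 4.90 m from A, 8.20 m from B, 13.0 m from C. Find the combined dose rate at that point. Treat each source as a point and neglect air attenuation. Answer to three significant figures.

21.1 R/h

By superposition, sum each source's inverse-square contribution:
A: 68.3 × (1.00/4.90)² = 2.845 R/h
B: 4.90 × (0.930/8.20)² = 0.06303 R/h
C: 769 × (2.00/13.0)² = 18.20 R/h
Total = 2.845 + 0.06303 + 18.20 = 21.11 R/h.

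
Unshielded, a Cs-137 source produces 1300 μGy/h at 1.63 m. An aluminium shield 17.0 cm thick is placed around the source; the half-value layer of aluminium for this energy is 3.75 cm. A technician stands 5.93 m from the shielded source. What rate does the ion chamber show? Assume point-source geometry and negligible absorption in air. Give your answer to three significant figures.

Distance alone: (1.63/5.93)² = 0.07556, so 1300 × 0.07556 = 98.23 μGy/h.
Shield: 17.0/3.75 = 4.533 half-value layers → attenuation 2^(−4.533) = 0.04319.
Combined: 98.23 × 0.04319 = 4.243 μGy/h.

4.24 μGy/h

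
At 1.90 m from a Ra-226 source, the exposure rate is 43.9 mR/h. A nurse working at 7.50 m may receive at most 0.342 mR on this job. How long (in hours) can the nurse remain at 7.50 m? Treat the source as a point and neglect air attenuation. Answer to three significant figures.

Using I₁d₁² = I₂d₂², rate at 7.50 m:
(1.90/7.50)² = 0.06418, so 43.9 × 0.06418 = 2.818 mR/h.
Stay time = 0.342 mR ÷ 2.818 mR/h = 0.1214 h.

0.121 h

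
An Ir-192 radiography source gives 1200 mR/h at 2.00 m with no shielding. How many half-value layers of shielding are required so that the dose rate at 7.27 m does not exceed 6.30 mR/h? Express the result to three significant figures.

3.85 half-value layers

At 7.27 m, distance alone gives (2.00/7.27)² = 0.07568, so 1200 × 0.07568 = 90.82 mR/h.
Further attenuation needed: 90.82/6.30 = 14.42.
n = log₂(14.42) = 3.850 half-value layers.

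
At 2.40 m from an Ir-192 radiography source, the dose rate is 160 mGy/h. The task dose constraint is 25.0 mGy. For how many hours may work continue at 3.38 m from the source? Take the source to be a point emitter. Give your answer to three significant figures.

Applying the 1/r² law, rate at 3.38 m:
(2.40/3.38)² = 0.5042, so 160 × 0.5042 = 80.67 mGy/h.
Stay time = 25.0 mGy ÷ 80.67 mGy/h = 0.3099 h.

0.310 h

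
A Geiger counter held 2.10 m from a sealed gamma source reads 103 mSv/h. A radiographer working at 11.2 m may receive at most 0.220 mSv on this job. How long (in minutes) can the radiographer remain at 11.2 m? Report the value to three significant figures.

3.65 min

Using I₁d₁² = I₂d₂², rate at 11.2 m:
103 × (2.10/11.2)² = 103 × 0.03516 = 3.621 mSv/h.
Stay time = 0.220 mSv ÷ 3.621 mSv/h = 0.06076 h = 3.646 min.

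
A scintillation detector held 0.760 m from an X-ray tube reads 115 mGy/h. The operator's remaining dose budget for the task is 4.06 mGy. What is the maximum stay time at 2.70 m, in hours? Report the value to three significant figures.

Intensity scales as (d₁/d₂)², so rate at 2.70 m:
(0.760/2.70)² = 0.07923, so 115 × 0.07923 = 9.111 mGy/h.
Stay time = 4.06 mGy ÷ 9.111 mGy/h = 0.4456 h.

0.446 h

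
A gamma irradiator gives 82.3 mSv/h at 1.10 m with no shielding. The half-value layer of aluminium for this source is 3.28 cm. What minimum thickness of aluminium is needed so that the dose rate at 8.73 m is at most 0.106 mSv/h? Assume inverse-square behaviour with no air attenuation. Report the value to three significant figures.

At 8.73 m, distance alone gives 82.3 × (1.10/8.73)² = 82.3 × 0.01588 = 1.307 mSv/h.
Further attenuation needed: 1.307/0.106 = 12.33.
n = log₂(12.33) = 3.624 half-value layers.
Thickness = 3.624 × 3.28 cm = 11.89 cm.

11.9 cm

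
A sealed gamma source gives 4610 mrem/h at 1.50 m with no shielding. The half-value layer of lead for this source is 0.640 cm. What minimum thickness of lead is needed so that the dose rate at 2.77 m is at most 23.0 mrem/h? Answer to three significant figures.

3.76 cm

At 2.77 m, distance alone gives (1.50/2.77)² = 0.2932, so 4610 × 0.2932 = 1352 mrem/h.
Further attenuation needed: 1352/23.0 = 58.78.
n = log₂(58.78) = 5.877 half-value layers.
Thickness = 5.877 × 0.640 cm = 3.761 cm.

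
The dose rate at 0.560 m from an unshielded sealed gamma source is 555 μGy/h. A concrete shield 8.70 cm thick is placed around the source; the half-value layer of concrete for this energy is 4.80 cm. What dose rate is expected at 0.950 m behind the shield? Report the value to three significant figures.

54.9 μGy/h

Distance alone: (0.560/0.950)² = 0.3475, so 555 × 0.3475 = 192.9 μGy/h.
Shield: 8.70/4.80 = 1.812 half-value layers → attenuation 2^(−1.812) = 0.2848.
Combined: 192.9 × 0.2848 = 54.94 μGy/h.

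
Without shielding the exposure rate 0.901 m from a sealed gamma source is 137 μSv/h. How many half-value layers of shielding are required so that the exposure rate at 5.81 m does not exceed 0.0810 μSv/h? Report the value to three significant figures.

At 5.81 m, distance alone gives 137 × (0.901/5.81)² = 137 × 0.02405 = 3.295 μSv/h.
Further attenuation needed: 3.295/0.0810 = 40.68.
n = log₂(40.68) = 5.346 half-value layers.

5.35 half-value layers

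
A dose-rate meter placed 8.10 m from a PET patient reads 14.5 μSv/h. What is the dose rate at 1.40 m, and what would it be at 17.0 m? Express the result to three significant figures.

485 μSv/h; 3.29 μSv/h

Using I₁d₁² = I₂d₂²,
At 1.40 m: 14.5 × (8.10/1.40)² = 14.5 × 33.47 = 485.3 μSv/h
At 17.0 m: (1.40/17.0)² = 0.006782, so 485.3 × 0.006782 = 3.291 μSv/h.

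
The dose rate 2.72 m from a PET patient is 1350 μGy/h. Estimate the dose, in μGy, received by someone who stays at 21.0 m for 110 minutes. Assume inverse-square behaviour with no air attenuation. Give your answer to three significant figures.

41.5 μGy

Since intensity falls as 1/r², rate at 21.0 m:
(2.72/21.0)² = 0.01678, so 1350 × 0.01678 = 22.65 μGy/h.
Dose = rate × time = 22.65 μGy/h × 1.833 h = 41.52 μGy.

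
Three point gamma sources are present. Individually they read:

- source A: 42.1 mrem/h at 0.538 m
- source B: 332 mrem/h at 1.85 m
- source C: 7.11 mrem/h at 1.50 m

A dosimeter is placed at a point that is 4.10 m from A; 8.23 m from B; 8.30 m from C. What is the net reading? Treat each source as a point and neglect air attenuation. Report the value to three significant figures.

17.7 mrem/h

Each source contributes Iᵢ·(dᵢ/rᵢ)²; contributions add.
A: 42.1 × (0.538/4.10)² = 0.7249 mrem/h
B: 332 × (1.85/8.23)² = 16.78 mrem/h
C: 7.11 × (1.50/8.30)² = 0.2322 mrem/h
Total = 0.7249 + 16.78 + 0.2322 = 17.74 mrem/h.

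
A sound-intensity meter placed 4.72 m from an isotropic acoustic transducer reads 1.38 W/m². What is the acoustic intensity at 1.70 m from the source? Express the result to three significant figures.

10.6 W/m²

Since intensity falls as 1/r², scaling from 4.72 m to 1.70 m:
1.38 × (4.72/1.70)² = 1.38 × 7.709 = 10.64 W/m².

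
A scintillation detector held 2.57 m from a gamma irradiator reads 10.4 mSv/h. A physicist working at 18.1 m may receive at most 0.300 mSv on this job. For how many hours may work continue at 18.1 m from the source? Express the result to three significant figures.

Since intensity falls as 1/r², rate at 18.1 m:
10.4 × (2.57/18.1)² = 10.4 × 0.02016 = 0.2097 mSv/h.
Stay time = 0.300 mSv ÷ 0.2097 mSv/h = 1.431 h.

1.43 h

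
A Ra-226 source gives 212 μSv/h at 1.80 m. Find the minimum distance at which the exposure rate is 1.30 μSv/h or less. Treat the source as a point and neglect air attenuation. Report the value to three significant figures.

23.0 m

Intensity scales as (d₁/d₂)², so d₂ = d₁·√(I₁/I₂).
I₁/I₂ = 212/1.30 = 163.1, so d₂ = 1.80 × √163.1 = 22.99 m.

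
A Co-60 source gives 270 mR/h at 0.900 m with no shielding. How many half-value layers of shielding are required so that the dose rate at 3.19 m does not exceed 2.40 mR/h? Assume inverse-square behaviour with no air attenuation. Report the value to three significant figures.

3.16 half-value layers

At 3.19 m, distance alone gives 270 × (0.900/3.19)² = 270 × 0.07960 = 21.49 mR/h.
Further attenuation needed: 21.49/2.40 = 8.954.
n = log₂(8.954) = 3.163 half-value layers.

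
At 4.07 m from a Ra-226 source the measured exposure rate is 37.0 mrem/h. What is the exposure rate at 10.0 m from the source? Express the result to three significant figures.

6.13 mrem/h

Using I₁d₁² = I₂d₂², scaling from 4.07 m to 10.0 m:
37.0 × (4.07/10.0)² = 37.0 × 0.1656 = 6.127 mrem/h.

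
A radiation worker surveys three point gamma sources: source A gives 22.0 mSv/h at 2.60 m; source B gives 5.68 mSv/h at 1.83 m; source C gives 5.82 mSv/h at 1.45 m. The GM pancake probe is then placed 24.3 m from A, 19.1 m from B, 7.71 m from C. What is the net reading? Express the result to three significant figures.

0.510 mSv/h

Each source contributes Iᵢ·(dᵢ/rᵢ)²; contributions add.
A: 22.0 × (2.60/24.3)² = 0.2519 mSv/h
B: 5.68 × (1.83/19.1)² = 0.05214 mSv/h
C: 5.82 × (1.45/7.71)² = 0.2058 mSv/h
Total = 0.2519 + 0.05214 + 0.2058 = 0.5098 mSv/h.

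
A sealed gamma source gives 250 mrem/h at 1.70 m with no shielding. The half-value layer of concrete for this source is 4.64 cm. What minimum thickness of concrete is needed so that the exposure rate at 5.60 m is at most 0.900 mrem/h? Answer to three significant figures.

21.7 cm

At 5.60 m, distance alone gives (1.70/5.60)² = 0.09216, so 250 × 0.09216 = 23.04 mrem/h.
Further attenuation needed: 23.04/0.900 = 25.60.
n = log₂(25.60) = 4.678 half-value layers.
Thickness = 4.678 × 4.64 cm = 21.71 cm.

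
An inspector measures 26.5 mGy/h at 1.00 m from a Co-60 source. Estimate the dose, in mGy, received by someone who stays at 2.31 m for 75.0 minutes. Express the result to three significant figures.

Since intensity falls as 1/r², rate at 2.31 m:
26.5 × (1.00/2.31)² = 26.5 × 0.1874 = 4.966 mGy/h.
Dose = rate × time = 4.966 mGy/h × 1.250 h = 6.208 mGy.

6.21 mGy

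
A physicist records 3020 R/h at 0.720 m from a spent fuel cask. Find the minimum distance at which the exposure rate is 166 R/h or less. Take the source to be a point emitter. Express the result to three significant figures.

3.07 m

Applying the 1/r² law, d₂ = d₁·√(I₁/I₂).
I₁/I₂ = 3020/166 = 18.19, so d₂ = 0.720 × √18.19 = 3.071 m.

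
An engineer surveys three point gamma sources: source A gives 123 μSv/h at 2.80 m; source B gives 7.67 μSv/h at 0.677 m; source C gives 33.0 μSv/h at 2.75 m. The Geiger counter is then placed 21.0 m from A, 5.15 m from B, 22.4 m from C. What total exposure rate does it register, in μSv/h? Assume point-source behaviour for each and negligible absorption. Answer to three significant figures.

By superposition, sum each source's inverse-square contribution:
A: 123 × (2.80/21.0)² = 2.187 μSv/h
B: 7.67 × (0.677/5.15)² = 0.1325 μSv/h
C: 33.0 × (2.75/22.4)² = 0.4974 μSv/h
Total = 2.187 + 0.1325 + 0.4974 = 2.817 μSv/h.

2.82 μSv/h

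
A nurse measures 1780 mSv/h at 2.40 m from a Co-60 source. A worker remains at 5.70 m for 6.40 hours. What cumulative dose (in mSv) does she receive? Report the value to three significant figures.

By the inverse-square law, rate at 5.70 m:
(2.40/5.70)² = 0.1773, so 1780 × 0.1773 = 315.6 mSv/h.
Dose = rate × time = 315.6 mSv/h × 6.400 h = 2020 mSv.

2020 mSv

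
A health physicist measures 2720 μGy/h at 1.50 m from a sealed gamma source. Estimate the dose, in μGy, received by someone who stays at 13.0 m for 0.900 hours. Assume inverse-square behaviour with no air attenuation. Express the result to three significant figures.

By the inverse-square law, rate at 13.0 m:
(1.50/13.0)² = 0.01331, so 2720 × 0.01331 = 36.20 μGy/h.
Dose = rate × time = 36.20 μGy/h × 0.9000 h = 32.58 μGy.

32.6 μGy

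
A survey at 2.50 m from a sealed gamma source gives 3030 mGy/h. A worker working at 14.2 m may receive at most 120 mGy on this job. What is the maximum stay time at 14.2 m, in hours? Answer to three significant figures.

1.28 h

Intensity scales as (d₁/d₂)², so rate at 14.2 m:
3030 × (2.50/14.2)² = 3030 × 0.03100 = 93.93 mGy/h.
Stay time = 120 mGy ÷ 93.93 mGy/h = 1.278 h.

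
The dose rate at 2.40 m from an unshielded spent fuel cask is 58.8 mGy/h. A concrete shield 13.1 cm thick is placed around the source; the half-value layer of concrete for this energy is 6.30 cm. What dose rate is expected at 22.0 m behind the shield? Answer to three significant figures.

Distance alone: (2.40/22.0)² = 0.01190, so 58.8 × 0.01190 = 0.6997 mGy/h.
Shield: 13.1/6.30 = 2.079 half-value layers → attenuation 2^(−2.079) = 0.2367.
Combined: 0.6997 × 0.2367 = 0.1656 mGy/h.

0.166 mGy/h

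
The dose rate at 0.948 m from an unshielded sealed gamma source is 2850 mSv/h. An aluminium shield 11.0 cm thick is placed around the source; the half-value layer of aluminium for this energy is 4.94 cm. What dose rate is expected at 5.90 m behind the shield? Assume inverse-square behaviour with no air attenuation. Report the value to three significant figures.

Distance alone: (0.948/5.90)² = 0.02582, so 2850 × 0.02582 = 73.59 mSv/h.
Shield: 11.0/4.94 = 2.227 half-value layers → attenuation 2^(−2.227) = 0.2136.
Combined: 73.59 × 0.2136 = 15.72 mSv/h.

15.7 mSv/h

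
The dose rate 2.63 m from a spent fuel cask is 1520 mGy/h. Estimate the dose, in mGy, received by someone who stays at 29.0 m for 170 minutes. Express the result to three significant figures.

By the inverse-square law, rate at 29.0 m:
1520 × (2.63/29.0)² = 1520 × 0.008225 = 12.50 mGy/h.
Dose = rate × time = 12.50 mGy/h × 2.833 h = 35.41 mGy.

35.4 mGy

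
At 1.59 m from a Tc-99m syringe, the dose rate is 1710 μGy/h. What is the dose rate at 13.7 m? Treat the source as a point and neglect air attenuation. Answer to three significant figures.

23.0 μGy/h

Applying the 1/r² law, the rate at 13.7 m is
1710 × (1.59/13.7)² = 1710 × 0.01347 = 23.03 μGy/h.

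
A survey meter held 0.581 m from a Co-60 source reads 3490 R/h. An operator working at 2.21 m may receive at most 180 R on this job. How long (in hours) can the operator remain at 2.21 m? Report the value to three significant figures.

0.746 h

Applying the 1/r² law, rate at 2.21 m:
3490 × (0.581/2.21)² = 3490 × 0.06911 = 241.2 R/h.
Stay time = 180 R ÷ 241.2 R/h = 0.7463 h.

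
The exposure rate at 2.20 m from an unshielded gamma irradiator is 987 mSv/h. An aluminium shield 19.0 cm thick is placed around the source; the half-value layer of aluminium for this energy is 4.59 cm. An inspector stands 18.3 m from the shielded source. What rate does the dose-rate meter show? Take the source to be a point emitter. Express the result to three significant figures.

0.809 mSv/h

Distance alone: 987 × (2.20/18.3)² = 987 × 0.01445 = 14.26 mSv/h.
Shield: 19.0/4.59 = 4.139 half-value layers → attenuation 2^(−4.139) = 0.05676.
Combined: 14.26 × 0.05676 = 0.8094 mSv/h.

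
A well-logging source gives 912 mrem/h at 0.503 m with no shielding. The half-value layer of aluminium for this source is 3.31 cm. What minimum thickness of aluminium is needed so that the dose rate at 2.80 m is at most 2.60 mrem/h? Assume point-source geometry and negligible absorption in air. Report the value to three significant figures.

At 2.80 m, distance alone gives (0.503/2.80)² = 0.03227, so 912 × 0.03227 = 29.43 mrem/h.
Further attenuation needed: 29.43/2.60 = 11.32.
n = log₂(11.32) = 3.501 half-value layers.
Thickness = 3.501 × 3.31 cm = 11.59 cm.

11.6 cm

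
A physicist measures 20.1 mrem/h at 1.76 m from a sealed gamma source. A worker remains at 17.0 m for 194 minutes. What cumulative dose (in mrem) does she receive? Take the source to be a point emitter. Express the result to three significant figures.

By the inverse-square law, rate at 17.0 m:
20.1 × (1.76/17.0)² = 20.1 × 0.01072 = 0.2155 mrem/h.
Dose = rate × time = 0.2155 mrem/h × 3.233 h = 0.6967 mrem.

0.697 mrem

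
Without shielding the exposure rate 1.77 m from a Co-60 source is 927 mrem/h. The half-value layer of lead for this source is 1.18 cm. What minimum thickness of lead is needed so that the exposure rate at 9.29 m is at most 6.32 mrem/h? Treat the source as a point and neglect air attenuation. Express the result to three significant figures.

At 9.29 m, distance alone gives 927 × (1.77/9.29)² = 927 × 0.03630 = 33.65 mrem/h.
Further attenuation needed: 33.65/6.32 = 5.324.
n = log₂(5.324) = 2.413 half-value layers.
Thickness = 2.413 × 1.18 cm = 2.847 cm.

2.85 cm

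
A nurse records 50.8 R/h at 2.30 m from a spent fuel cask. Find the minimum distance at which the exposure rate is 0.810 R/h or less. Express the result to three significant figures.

18.2 m

Since intensity falls as 1/r², d₂ = d₁·√(I₁/I₂).
I₁/I₂ = 50.8/0.810 = 62.72, so d₂ = 2.30 × √62.72 = 18.22 m.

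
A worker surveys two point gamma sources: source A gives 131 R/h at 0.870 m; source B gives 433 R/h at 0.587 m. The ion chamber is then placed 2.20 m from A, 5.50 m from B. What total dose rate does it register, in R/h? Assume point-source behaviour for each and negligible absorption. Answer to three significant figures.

25.4 R/h

By superposition, sum each source's inverse-square contribution:
A: 131 × (0.870/2.20)² = 20.49 R/h
B: 433 × (0.587/5.50)² = 4.932 R/h
Total = 20.49 + 4.932 = 25.42 R/h.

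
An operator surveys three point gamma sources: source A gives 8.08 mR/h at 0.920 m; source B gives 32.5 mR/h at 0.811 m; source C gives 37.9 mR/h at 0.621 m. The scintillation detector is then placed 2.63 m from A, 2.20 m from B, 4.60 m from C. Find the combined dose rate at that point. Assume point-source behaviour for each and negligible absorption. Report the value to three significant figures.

Each source contributes Iᵢ·(dᵢ/rᵢ)²; contributions add.
A: 8.08 × (0.920/2.63)² = 0.9887 mR/h
B: 32.5 × (0.811/2.20)² = 4.417 mR/h
C: 37.9 × (0.621/4.60)² = 0.6907 mR/h
Total = 0.9887 + 4.417 + 0.6907 = 6.096 mR/h.

6.10 mR/h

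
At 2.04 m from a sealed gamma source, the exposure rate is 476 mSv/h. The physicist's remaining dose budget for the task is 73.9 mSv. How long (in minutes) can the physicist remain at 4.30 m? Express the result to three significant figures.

41.4 min

Intensity scales as (d₁/d₂)², so rate at 4.30 m:
476 × (2.04/4.30)² = 476 × 0.2251 = 107.1 mSv/h.
Stay time = 73.9 mSv ÷ 107.1 mSv/h = 0.6900 h = 41.40 min.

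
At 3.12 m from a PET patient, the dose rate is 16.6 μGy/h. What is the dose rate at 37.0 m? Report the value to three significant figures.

Since intensity falls as 1/r², the rate at 37.0 m is
(3.12/37.0)² = 0.007111, so 16.6 × 0.007111 = 0.1180 μGy/h.

0.118 μGy/h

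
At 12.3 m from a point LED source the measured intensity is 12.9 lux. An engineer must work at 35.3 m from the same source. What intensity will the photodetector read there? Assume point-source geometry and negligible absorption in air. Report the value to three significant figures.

Since intensity falls as 1/r², scaling from 12.3 m to 35.3 m:
12.9 × (12.3/35.3)² = 12.9 × 0.1214 = 1.566 lux.

1.57 lux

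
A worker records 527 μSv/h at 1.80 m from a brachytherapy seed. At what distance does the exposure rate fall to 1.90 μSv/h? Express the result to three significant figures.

30.0 m

Intensity scales as (d₁/d₂)², so d₂ = d₁·√(I₁/I₂).
I₁/I₂ = 527/1.90 = 277.4, so d₂ = 1.80 × √277.4 = 29.98 m.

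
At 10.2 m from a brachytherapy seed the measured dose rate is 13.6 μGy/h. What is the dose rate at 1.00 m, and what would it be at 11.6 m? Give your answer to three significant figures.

1410 μGy/h; 10.5 μGy/h

Intensity scales as (d₁/d₂)², so
At 1.00 m: 13.6 × (10.2/1.00)² = 13.6 × 104.0 = 1414 μGy/h
At 11.6 m: (1.00/11.6)² = 0.007432, so 1414 × 0.007432 = 10.51 μGy/h.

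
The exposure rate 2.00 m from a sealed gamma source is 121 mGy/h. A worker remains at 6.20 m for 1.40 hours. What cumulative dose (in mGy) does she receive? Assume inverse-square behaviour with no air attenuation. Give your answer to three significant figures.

17.6 mGy

Intensity scales as (d₁/d₂)², so rate at 6.20 m:
(2.00/6.20)² = 0.1041, so 121 × 0.1041 = 12.60 mGy/h.
Dose = rate × time = 12.60 mGy/h × 1.400 h = 17.64 mGy.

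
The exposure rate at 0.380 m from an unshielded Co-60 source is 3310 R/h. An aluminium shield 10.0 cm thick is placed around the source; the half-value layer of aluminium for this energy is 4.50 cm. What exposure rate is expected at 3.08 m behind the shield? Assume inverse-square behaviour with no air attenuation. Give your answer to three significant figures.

Distance alone: 3310 × (0.380/3.08)² = 3310 × 0.01522 = 50.38 R/h.
Shield: 10.0/4.50 = 2.222 half-value layers → attenuation 2^(−2.222) = 0.2143.
Combined: 50.38 × 0.2143 = 10.80 R/h.

10.8 R/h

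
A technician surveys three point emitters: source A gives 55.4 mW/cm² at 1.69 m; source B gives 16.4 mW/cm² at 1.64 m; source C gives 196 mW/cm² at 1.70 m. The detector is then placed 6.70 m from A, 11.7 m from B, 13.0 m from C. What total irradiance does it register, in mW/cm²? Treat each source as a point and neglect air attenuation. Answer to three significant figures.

7.20 mW/cm²

By superposition, sum each source's inverse-square contribution:
A: 55.4 × (1.69/6.70)² = 3.525 mW/cm²
B: 16.4 × (1.64/11.7)² = 0.3222 mW/cm²
C: 196 × (1.70/13.0)² = 3.352 mW/cm²
Total = 3.525 + 0.3222 + 3.352 = 7.199 mW/cm².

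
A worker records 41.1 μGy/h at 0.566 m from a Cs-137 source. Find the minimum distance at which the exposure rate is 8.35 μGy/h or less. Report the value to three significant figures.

Intensity scales as (d₁/d₂)², so d₂ = d₁·√(I₁/I₂).
I₁/I₂ = 41.1/8.35 = 4.922, so d₂ = 0.566 × √4.922 = 1.256 m.

1.26 m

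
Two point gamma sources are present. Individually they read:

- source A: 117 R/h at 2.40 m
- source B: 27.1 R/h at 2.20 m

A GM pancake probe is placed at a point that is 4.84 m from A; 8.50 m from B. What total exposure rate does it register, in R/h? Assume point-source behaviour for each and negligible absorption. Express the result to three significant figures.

Each source contributes Iᵢ·(dᵢ/rᵢ)²; contributions add.
A: 117 × (2.40/4.84)² = 28.77 R/h
B: 27.1 × (2.20/8.50)² = 1.815 R/h
Total = 28.77 + 1.815 = 30.59 R/h.

30.6 R/h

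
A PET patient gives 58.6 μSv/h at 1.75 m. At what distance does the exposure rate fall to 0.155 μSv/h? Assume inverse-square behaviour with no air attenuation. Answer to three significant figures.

34.0 m

Using I₁d₁² = I₂d₂², d₂ = d₁·√(I₁/I₂).
I₁/I₂ = 58.6/0.155 = 378.1, so d₂ = 1.75 × √378.1 = 34.03 m.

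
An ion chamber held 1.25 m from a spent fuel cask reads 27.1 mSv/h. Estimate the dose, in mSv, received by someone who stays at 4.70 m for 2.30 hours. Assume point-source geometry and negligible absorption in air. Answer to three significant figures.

Using I₁d₁² = I₂d₂², rate at 4.70 m:
27.1 × (1.25/4.70)² = 27.1 × 0.07073 = 1.917 mSv/h.
Dose = rate × time = 1.917 mSv/h × 2.300 h = 4.409 mSv.

4.41 mSv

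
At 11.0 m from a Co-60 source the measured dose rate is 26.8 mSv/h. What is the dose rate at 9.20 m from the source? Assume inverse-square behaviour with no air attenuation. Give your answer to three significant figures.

Since intensity falls as 1/r², scaling from 11.0 m to 9.20 m:
(11.0/9.20)² = 1.430, so 26.8 × 1.430 = 38.32 mSv/h.

38.3 mSv/h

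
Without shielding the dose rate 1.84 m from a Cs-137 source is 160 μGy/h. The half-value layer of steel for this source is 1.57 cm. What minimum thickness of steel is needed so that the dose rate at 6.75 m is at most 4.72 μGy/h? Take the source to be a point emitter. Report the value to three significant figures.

At 6.75 m, distance alone gives 160 × (1.84/6.75)² = 160 × 0.07431 = 11.89 μGy/h.
Further attenuation needed: 11.89/4.72 = 2.519.
n = log₂(2.519) = 1.333 half-value layers.
Thickness = 1.333 × 1.57 cm = 2.093 cm.

2.09 cm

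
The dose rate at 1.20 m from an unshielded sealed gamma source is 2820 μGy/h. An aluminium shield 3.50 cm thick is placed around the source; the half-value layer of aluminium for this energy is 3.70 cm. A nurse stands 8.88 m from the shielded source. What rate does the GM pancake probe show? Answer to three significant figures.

Distance alone: (1.20/8.88)² = 0.01826, so 2820 × 0.01826 = 51.49 μGy/h.
Shield: 3.50/3.70 = 0.9459 half-value layers → attenuation 2^(−0.9459) = 0.5191.
Combined: 51.49 × 0.5191 = 26.73 μGy/h.

26.7 μGy/h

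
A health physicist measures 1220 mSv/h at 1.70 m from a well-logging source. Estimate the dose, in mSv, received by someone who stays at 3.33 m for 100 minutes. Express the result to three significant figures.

Applying the 1/r² law, rate at 3.33 m:
1220 × (1.70/3.33)² = 1220 × 0.2606 = 317.9 mSv/h.
Dose = rate × time = 317.9 mSv/h × 1.667 h = 529.9 mSv.

530 mSv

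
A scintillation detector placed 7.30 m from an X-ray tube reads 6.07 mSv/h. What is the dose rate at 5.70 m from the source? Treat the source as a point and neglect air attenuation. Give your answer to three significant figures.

9.96 mSv/h

Using I₁d₁² = I₂d₂², scaling from 7.30 m to 5.70 m:
(7.30/5.70)² = 1.640, so 6.07 × 1.640 = 9.955 mSv/h.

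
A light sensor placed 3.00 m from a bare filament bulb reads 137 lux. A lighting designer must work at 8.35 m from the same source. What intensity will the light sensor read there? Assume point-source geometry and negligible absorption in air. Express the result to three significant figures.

By the inverse-square law, scaling from 3.00 m to 8.35 m:
(3.00/8.35)² = 0.1291, so 137 × 0.1291 = 17.69 lux.

17.7 lux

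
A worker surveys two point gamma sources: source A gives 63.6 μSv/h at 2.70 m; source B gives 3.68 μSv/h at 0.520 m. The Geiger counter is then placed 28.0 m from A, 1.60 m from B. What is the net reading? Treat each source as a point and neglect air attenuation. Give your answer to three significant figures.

By superposition, sum each source's inverse-square contribution:
A: 63.6 × (2.70/28.0)² = 0.5914 μSv/h
B: 3.68 × (0.520/1.60)² = 0.3887 μSv/h
Total = 0.5914 + 0.3887 = 0.9801 μSv/h.

0.980 μSv/h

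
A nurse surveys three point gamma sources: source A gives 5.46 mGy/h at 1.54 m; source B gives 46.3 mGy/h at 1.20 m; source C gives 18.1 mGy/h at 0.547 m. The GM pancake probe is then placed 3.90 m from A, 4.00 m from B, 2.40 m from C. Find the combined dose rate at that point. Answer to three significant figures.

5.96 mGy/h

By superposition, sum each source's inverse-square contribution:
A: 5.46 × (1.54/3.90)² = 0.8513 mGy/h
B: 46.3 × (1.20/4.00)² = 4.167 mGy/h
C: 18.1 × (0.547/2.40)² = 0.9402 mGy/h
Total = 0.8513 + 4.167 + 0.9402 = 5.958 mGy/h.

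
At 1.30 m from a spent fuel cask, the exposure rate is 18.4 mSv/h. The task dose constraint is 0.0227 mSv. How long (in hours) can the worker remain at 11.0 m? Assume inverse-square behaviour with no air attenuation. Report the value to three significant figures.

Intensity scales as (d₁/d₂)², so rate at 11.0 m:
18.4 × (1.30/11.0)² = 18.4 × 0.01397 = 0.2570 mSv/h.
Stay time = 0.0227 mSv ÷ 0.2570 mSv/h = 0.08833 h.

0.0883 h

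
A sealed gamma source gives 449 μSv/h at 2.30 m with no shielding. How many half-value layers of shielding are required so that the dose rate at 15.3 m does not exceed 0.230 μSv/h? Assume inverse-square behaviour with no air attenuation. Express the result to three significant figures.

At 15.3 m, distance alone gives 449 × (2.30/15.3)² = 449 × 0.02260 = 10.15 μSv/h.
Further attenuation needed: 10.15/0.230 = 44.13.
n = log₂(44.13) = 5.464 half-value layers.

5.46 half-value layers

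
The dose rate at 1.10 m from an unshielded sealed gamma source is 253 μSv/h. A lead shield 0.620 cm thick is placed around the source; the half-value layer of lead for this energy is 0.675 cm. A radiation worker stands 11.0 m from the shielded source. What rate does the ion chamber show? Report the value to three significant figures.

Distance alone: 253 × (1.10/11.0)² = 253 × 0.01000 = 2.530 μSv/h.
Shield: 0.620/0.675 = 0.9185 half-value layers → attenuation 2^(−0.9185) = 0.5291.
Combined: 2.530 × 0.5291 = 1.339 μSv/h.

1.34 μSv/h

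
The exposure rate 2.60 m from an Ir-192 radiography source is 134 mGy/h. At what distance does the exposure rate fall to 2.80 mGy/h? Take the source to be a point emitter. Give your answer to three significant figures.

Intensity scales as (d₁/d₂)², so d₂ = d₁·√(I₁/I₂).
I₁/I₂ = 134/2.80 = 47.86, so d₂ = 2.60 × √47.86 = 17.99 m.

18.0 m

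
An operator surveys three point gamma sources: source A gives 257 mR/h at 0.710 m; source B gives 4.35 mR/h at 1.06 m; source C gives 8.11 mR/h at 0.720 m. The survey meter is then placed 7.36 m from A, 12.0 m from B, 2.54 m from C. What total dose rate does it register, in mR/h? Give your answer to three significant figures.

3.08 mR/h

By superposition, sum each source's inverse-square contribution:
A: 257 × (0.710/7.36)² = 2.392 mR/h
B: 4.35 × (1.06/12.0)² = 0.03394 mR/h
C: 8.11 × (0.720/2.54)² = 0.6517 mR/h
Total = 2.392 + 0.03394 + 0.6517 = 3.078 mR/h.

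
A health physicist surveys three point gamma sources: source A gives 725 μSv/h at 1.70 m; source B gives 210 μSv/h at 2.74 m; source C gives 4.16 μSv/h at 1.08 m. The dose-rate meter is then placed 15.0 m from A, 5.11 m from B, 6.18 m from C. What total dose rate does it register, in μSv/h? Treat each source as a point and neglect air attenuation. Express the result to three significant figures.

Each source contributes Iᵢ·(dᵢ/rᵢ)²; contributions add.
A: 725 × (1.70/15.0)² = 9.312 μSv/h
B: 210 × (2.74/5.11)² = 60.38 μSv/h
C: 4.16 × (1.08/6.18)² = 0.1270 μSv/h
Total = 9.312 + 60.38 + 0.1270 = 69.82 μSv/h.

69.8 μSv/h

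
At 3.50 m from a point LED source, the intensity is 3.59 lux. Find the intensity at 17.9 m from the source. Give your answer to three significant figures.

0.137 lux

Using I₁d₁² = I₂d₂², the rate at 17.9 m is
3.59 × (3.50/17.9)² = 3.59 × 0.03823 = 0.1372 lux.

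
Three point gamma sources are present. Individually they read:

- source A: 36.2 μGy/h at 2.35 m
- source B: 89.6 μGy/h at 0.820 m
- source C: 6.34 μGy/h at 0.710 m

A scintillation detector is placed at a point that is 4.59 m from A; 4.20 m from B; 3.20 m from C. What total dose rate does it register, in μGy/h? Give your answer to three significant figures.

By superposition, sum each source's inverse-square contribution:
A: 36.2 × (2.35/4.59)² = 9.489 μGy/h
B: 89.6 × (0.820/4.20)² = 3.415 μGy/h
C: 6.34 × (0.710/3.20)² = 0.3121 μGy/h
Total = 9.489 + 3.415 + 0.3121 = 13.22 μGy/h.

13.2 μGy/h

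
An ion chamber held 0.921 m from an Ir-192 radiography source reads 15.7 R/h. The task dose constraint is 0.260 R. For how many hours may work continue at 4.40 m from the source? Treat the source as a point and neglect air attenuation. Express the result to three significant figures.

0.378 h

Using I₁d₁² = I₂d₂², rate at 4.40 m:
15.7 × (0.921/4.40)² = 15.7 × 0.04381 = 0.6878 R/h.
Stay time = 0.260 R ÷ 0.6878 R/h = 0.3780 h.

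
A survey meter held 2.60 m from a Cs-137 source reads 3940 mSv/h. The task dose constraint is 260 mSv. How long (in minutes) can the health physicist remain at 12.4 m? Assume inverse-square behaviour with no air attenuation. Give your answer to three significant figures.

Since intensity falls as 1/r², rate at 12.4 m:
3940 × (2.60/12.4)² = 3940 × 0.04396 = 173.2 mSv/h.
Stay time = 260 mSv ÷ 173.2 mSv/h = 1.501 h = 90.06 min.

90.1 min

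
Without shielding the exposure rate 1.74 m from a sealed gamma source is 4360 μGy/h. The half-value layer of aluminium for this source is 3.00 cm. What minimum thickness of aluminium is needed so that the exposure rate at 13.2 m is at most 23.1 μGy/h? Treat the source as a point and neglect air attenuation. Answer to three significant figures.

At 13.2 m, distance alone gives 4360 × (1.74/13.2)² = 4360 × 0.01738 = 75.78 μGy/h.
Further attenuation needed: 75.78/23.1 = 3.281.
n = log₂(3.281) = 1.714 half-value layers.
Thickness = 1.714 × 3.00 cm = 5.142 cm.

5.14 cm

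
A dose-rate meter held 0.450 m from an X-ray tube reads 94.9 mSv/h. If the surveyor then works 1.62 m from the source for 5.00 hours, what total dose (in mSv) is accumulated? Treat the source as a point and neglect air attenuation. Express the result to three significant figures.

36.6 mSv

Since intensity falls as 1/r², rate at 1.62 m:
(0.450/1.62)² = 0.07716, so 94.9 × 0.07716 = 7.322 mSv/h.
Dose = rate × time = 7.322 mSv/h × 5.000 h = 36.61 mSv.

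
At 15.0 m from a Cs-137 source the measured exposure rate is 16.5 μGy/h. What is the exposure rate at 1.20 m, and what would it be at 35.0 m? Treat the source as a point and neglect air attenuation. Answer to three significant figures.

Since intensity falls as 1/r²,
At 1.20 m: (15.0/1.20)² = 156.2, so 16.5 × 156.2 = 2577 μGy/h
At 35.0 m: (1.20/35.0)² = 0.001176, so 2577 × 0.001176 = 3.031 μGy/h.

2580 μGy/h; 3.03 μGy/h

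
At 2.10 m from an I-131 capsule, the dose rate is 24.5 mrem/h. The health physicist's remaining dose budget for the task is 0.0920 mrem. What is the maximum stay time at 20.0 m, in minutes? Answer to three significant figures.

Applying the 1/r² law, rate at 20.0 m:
(2.10/20.0)² = 0.01103, so 24.5 × 0.01103 = 0.2702 mrem/h.
Stay time = 0.0920 mrem ÷ 0.2702 mrem/h = 0.3405 h = 20.43 min.

20.4 min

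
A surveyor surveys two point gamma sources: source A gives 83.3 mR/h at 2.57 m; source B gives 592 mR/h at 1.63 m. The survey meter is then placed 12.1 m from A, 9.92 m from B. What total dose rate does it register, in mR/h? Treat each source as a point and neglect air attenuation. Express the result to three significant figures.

Each source contributes Iᵢ·(dᵢ/rᵢ)²; contributions add.
A: 83.3 × (2.57/12.1)² = 3.758 mR/h
B: 592 × (1.63/9.92)² = 15.98 mR/h
Total = 3.758 + 15.98 = 19.74 mR/h.

19.7 mR/h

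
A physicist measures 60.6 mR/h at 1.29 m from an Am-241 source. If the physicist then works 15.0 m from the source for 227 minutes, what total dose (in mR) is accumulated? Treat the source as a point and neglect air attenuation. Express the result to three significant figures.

1.70 mR

Using I₁d₁² = I₂d₂², rate at 15.0 m:
(1.29/15.0)² = 0.007396, so 60.6 × 0.007396 = 0.4482 mR/h.
Dose = rate × time = 0.4482 mR/h × 3.783 h = 1.696 mR.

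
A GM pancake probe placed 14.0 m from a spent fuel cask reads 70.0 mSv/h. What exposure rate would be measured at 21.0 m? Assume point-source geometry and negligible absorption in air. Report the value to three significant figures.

31.1 mSv/h

Using I₁d₁² = I₂d₂², scaling from 14.0 m to 21.0 m:
70.0 × (14.0/21.0)² = 70.0 × 0.4444 = 31.11 mSv/h.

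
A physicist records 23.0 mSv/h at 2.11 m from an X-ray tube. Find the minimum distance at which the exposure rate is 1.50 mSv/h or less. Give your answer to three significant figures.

8.26 m

Applying the 1/r² law, d₂ = d₁·√(I₁/I₂).
I₁/I₂ = 23.0/1.50 = 15.33, so d₂ = 2.11 × √15.33 = 8.261 m.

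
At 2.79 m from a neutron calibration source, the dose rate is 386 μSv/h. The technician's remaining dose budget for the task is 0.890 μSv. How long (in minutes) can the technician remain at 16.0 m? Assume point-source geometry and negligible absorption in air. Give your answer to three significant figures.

4.55 min

Intensity scales as (d₁/d₂)², so rate at 16.0 m:
386 × (2.79/16.0)² = 386 × 0.03041 = 11.74 μSv/h.
Stay time = 0.890 μSv ÷ 11.74 μSv/h = 0.07581 h = 4.549 min.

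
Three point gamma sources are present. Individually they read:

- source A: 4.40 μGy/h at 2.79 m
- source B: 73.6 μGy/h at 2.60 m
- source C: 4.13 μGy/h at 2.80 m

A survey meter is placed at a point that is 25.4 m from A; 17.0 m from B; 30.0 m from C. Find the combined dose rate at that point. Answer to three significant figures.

1.81 μGy/h

By superposition, sum each source's inverse-square contribution:
A: 4.40 × (2.79/25.4)² = 0.05309 μGy/h
B: 73.6 × (2.60/17.0)² = 1.722 μGy/h
C: 4.13 × (2.80/30.0)² = 0.03598 μGy/h
Total = 0.05309 + 1.722 + 0.03598 = 1.811 μGy/h.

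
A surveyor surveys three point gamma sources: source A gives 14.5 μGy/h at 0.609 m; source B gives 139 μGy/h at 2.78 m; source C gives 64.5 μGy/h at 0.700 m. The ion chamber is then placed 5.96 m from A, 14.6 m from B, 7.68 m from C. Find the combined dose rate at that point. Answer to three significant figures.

5.73 μGy/h

By superposition, sum each source's inverse-square contribution:
A: 14.5 × (0.609/5.96)² = 0.1514 μGy/h
B: 139 × (2.78/14.6)² = 5.040 μGy/h
C: 64.5 × (0.700/7.68)² = 0.5358 μGy/h
Total = 0.1514 + 5.040 + 0.5358 = 5.727 μGy/h.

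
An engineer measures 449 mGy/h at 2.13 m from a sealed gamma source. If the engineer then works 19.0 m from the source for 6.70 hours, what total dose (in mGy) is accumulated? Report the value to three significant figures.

37.8 mGy

Intensity scales as (d₁/d₂)², so rate at 19.0 m:
(2.13/19.0)² = 0.01257, so 449 × 0.01257 = 5.644 mGy/h.
Dose = rate × time = 5.644 mGy/h × 6.700 h = 37.81 mGy.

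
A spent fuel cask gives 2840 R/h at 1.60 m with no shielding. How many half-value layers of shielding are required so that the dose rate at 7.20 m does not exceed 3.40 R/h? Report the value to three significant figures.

At 7.20 m, distance alone gives (1.60/7.20)² = 0.04938, so 2840 × 0.04938 = 140.2 R/h.
Further attenuation needed: 140.2/3.40 = 41.24.
n = log₂(41.24) = 5.366 half-value layers.

5.37 half-value layers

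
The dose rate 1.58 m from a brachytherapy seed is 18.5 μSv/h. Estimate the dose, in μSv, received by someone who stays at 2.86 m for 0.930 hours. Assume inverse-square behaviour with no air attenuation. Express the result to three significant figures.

Applying the 1/r² law, rate at 2.86 m:
(1.58/2.86)² = 0.3052, so 18.5 × 0.3052 = 5.646 μSv/h.
Dose = rate × time = 5.646 μSv/h × 0.9300 h = 5.251 μSv.

5.25 μSv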